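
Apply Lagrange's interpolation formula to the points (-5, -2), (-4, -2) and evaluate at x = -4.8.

Lagrange interpolation formula:
P(x) = Σ yᵢ × Lᵢ(x)
where Lᵢ(x) = Π_{j≠i} (x - xⱼ)/(xᵢ - xⱼ)

L_0(-4.8) = (-4.8 - (-4))/(-5 - (-4)) = 0.800000
L_1(-4.8) = (-4.8 - (-5))/(-4 - (-5)) = 0.200000

P(-4.8) = (-2)×L_0(-4.8) + (-2)×L_1(-4.8)
P(-4.8) = -2.000000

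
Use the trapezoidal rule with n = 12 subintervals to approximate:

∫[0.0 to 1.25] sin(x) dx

f(x) = sin(x)
a = 0.0, b = 1.25, n = 12
h = (b - a)/n = 0.104167

Trapezoidal rule: (h/2)[f(x₀) + 2f(x₁) + 2f(x₂) + ... + f(xₙ)]

x_0 = 0.0000, f(x_0) = 0.000000, coefficient = 1
x_1 = 0.1042, f(x_1) = 0.103978, coefficient = 2
x_2 = 0.2083, f(x_2) = 0.206830, coefficient = 2
x_3 = 0.3125, f(x_3) = 0.307439, coefficient = 2
x_4 = 0.4167, f(x_4) = 0.404715, coefficient = 2
x_5 = 0.5208, f(x_5) = 0.497603, coefficient = 2
x_6 = 0.6250, f(x_6) = 0.585097, coefficient = 2
x_7 = 0.7292, f(x_7) = 0.666248, coefficient = 2
x_8 = 0.8333, f(x_8) = 0.740177, coefficient = 2
x_9 = 0.9375, f(x_9) = 0.806081, coefficient = 2
x_10 = 1.0417, f(x_10) = 0.863247, coefficient = 2
x_11 = 1.1458, f(x_11) = 0.911054, coefficient = 2
x_12 = 1.2500, f(x_12) = 0.948985, coefficient = 1

I ≈ (0.104167/2) × 13.133922 = 0.684058
Exact value: 0.684678
Error: 0.000619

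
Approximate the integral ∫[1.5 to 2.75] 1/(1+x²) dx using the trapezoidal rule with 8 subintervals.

f(x) = 1/(1+x²)
a = 1.5, b = 2.75, n = 8
h = (b - a)/n = 0.156250

Trapezoidal rule: (h/2)[f(x₀) + 2f(x₁) + 2f(x₂) + ... + f(xₙ)]

x_0 = 1.5000, f(x_0) = 0.307692, coefficient = 1
x_1 = 1.6562, f(x_1) = 0.267154, coefficient = 2
x_2 = 1.8125, f(x_2) = 0.233364, coefficient = 2
x_3 = 1.9688, f(x_3) = 0.205087, coefficient = 2
x_4 = 2.1250, f(x_4) = 0.181303, coefficient = 2
x_5 = 2.2812, f(x_5) = 0.161184, coefficient = 2
x_6 = 2.4375, f(x_6) = 0.144063, coefficient = 2
x_7 = 2.5938, f(x_7) = 0.129407, coefficient = 2
x_8 = 2.7500, f(x_8) = 0.116788, coefficient = 1

I ≈ (0.156250/2) × 3.067604 = 0.239657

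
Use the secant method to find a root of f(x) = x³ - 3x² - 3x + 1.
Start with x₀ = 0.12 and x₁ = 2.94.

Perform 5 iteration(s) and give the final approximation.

f(x) = x³ - 3x² - 3x + 1
x₀ = 0.12, x₁ = 2.94

Secant formula: x_{n+1} = x_n - f(x_n)(x_n - x_{n-1})/(f(x_n) - f(x_{n-1}))

Iteration 1:
  f(0.120000) = 0.598528
  f(2.940000) = -8.338616
  x_2 = 2.940000 - (-8.338616)×(2.940000 - 0.120000)/(-8.338616 - 0.598528)
       = 0.308858
Iteration 2:
  f(2.940000) = -8.338616
  f(0.308858) = -0.183290
  x_3 = 0.308858 - (-0.183290)×(0.308858 - 2.940000)/(-0.183290 - (-8.338616))
       = 0.249723
Iteration 3:
  f(0.308858) = -0.183290
  f(0.249723) = 0.079318
  x_4 = 0.249723 - 0.079318×(0.249723 - 0.308858)/(0.079318 - (-0.183290))
       = 0.267584
Iteration 4:
  f(0.249723) = 0.079318
  f(0.267584) = 0.001603
  x_5 = 0.267584 - 0.001603×(0.267584 - 0.249723)/(0.001603 - 0.079318)
       = 0.267953
Iteration 5:
  f(0.267584) = 0.001603
  f(0.267953) = -0.000015
  x_6 = 0.267953 - (-0.000015)×(0.267953 - 0.267584)/(-0.000015 - 0.001603)
       = 0.267949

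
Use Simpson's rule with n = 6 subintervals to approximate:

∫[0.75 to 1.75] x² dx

f(x) = x²
a = 0.75, b = 1.75, n = 6
h = (b - a)/n = 0.166667

Simpson's rule: (h/3)[f(x₀) + 4f(x₁) + 2f(x₂) + ... + f(xₙ)]

x_0 = 0.7500, f(x_0) = 0.562500, coefficient = 1
x_1 = 0.9167, f(x_1) = 0.840278, coefficient = 4
x_2 = 1.0833, f(x_2) = 1.173611, coefficient = 2
x_3 = 1.2500, f(x_3) = 1.562500, coefficient = 4
x_4 = 1.4167, f(x_4) = 2.006944, coefficient = 2
x_5 = 1.5833, f(x_5) = 2.506944, coefficient = 4
x_6 = 1.7500, f(x_6) = 3.062500, coefficient = 1

I ≈ (0.166667/3) × 29.625000 = 1.645833
Exact value: 1.645833
Error: 0.000000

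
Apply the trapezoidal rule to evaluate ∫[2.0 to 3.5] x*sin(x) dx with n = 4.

f(x) = x*sin(x)
a = 2.0, b = 3.5, n = 4
h = (b - a)/n = 0.375000

Trapezoidal rule: (h/2)[f(x₀) + 2f(x₁) + 2f(x₂) + ... + f(xₙ)]

x_0 = 2.0000, f(x_0) = 1.818595, coefficient = 1
x_1 = 2.3750, f(x_1) = 1.647502, coefficient = 2
x_2 = 2.7500, f(x_2) = 1.049568, coefficient = 2
x_3 = 3.1250, f(x_3) = 0.051850, coefficient = 2
x_4 = 3.5000, f(x_4) = -1.227741, coefficient = 1

I ≈ (0.375000/2) × 6.088692 = 1.141630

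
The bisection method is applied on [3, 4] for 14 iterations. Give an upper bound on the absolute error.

Bisection error bound: |error| ≤ (b-a)/2^n
|error| ≤ (4 - 3)/2^14 = 1/2^14
|error| ≤ 0.0000610352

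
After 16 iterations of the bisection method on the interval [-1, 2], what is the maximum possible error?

Bisection error bound: |error| ≤ (b-a)/2^n
|error| ≤ (2 - (-1))/2^16 = 3/2^16
|error| ≤ 0.0000457764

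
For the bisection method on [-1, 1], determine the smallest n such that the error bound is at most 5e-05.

We need (b-a)/2^n ≤ 5e-05
(1 - (-1))/2^n ≤ 5e-05
2/2^n ≤ 5e-05
2^n ≥ 40000
n ≥ log₂(40000) = 15.29
n ≥ 16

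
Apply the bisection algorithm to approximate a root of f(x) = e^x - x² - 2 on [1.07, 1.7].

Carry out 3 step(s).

f(x) = e^x - x² - 2
Initial interval: [1.07, 1.7]

Iteration 1:
  c_1 = (1.070000 + 1.700000)/2 = 1.385000
  f(c_1) = f(1.385000) = 0.076601
  f(a) × f(c) < 0, new interval: [1.070000, 1.385000]
Iteration 2:
  c_2 = (1.070000 + 1.385000)/2 = 1.227500
  f(c_2) = f(1.227500) = -0.094069
  f(a) × f(c) ≥ 0, new interval: [1.227500, 1.385000]
Iteration 3:
  c_3 = (1.227500 + 1.385000)/2 = 1.306250
  f(c_3) = f(1.306250) = -0.013987
  f(a) × f(c) ≥ 0, new interval: [1.306250, 1.385000]

After 3 iteration(s), the approximation is c_3 = 1.306250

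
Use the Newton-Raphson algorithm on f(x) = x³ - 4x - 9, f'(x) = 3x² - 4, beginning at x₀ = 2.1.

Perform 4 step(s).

f(x) = x³ - 4x - 9
f'(x) = 3x² - 4
x₀ = 2.1

Newton-Raphson formula: x_{n+1} = x_n - f(x_n)/f'(x_n)

Iteration 1:
  f(2.100000) = -8.139000
  f'(2.100000) = 9.230000
  x_1 = 2.100000 - (-8.139000)/9.230000 = 2.981798
Iteration 2:
  f(2.981798) = 5.584341
  f'(2.981798) = 22.673367
  x_2 = 2.981798 - 5.584341/22.673367 = 2.735503
Iteration 3:
  f(2.735503) = 0.527699
  f'(2.735503) = 18.448935
  x_3 = 2.735503 - 0.527699/18.448935 = 2.706900
Iteration 4:
  f(2.706900) = 0.006691
  f'(2.706900) = 17.981924
  x_4 = 2.706900 - 0.006691/17.981924 = 2.706528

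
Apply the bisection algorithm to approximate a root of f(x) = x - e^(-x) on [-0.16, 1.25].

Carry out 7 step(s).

f(x) = x - e^(-x)
Initial interval: [-0.16, 1.25]

Iteration 1:
  c_1 = (-0.160000 + 1.250000)/2 = 0.545000
  f(c_1) = f(0.545000) = -0.034842
  f(a) × f(c) ≥ 0, new interval: [0.545000, 1.250000]
Iteration 2:
  c_2 = (0.545000 + 1.250000)/2 = 0.897500
  f(c_2) = f(0.897500) = 0.489913
  f(a) × f(c) < 0, new interval: [0.545000, 0.897500]
Iteration 3:
  c_3 = (0.545000 + 0.897500)/2 = 0.721250
  f(c_3) = f(0.721250) = 0.235106
  f(a) × f(c) < 0, new interval: [0.545000, 0.721250]
Iteration 4:
  c_4 = (0.545000 + 0.721250)/2 = 0.633125
  f(c_4) = f(0.633125) = 0.102195
  f(a) × f(c) < 0, new interval: [0.545000, 0.633125]
Iteration 5:
  c_5 = (0.545000 + 0.633125)/2 = 0.589063
  f(c_5) = f(0.589063) = 0.034215
  f(a) × f(c) < 0, new interval: [0.545000, 0.589063]
Iteration 6:
  c_6 = (0.545000 + 0.589063)/2 = 0.567031
  f(c_6) = f(0.567031) = -0.000176
  f(a) × f(c) ≥ 0, new interval: [0.567031, 0.589063]
Iteration 7:
  c_7 = (0.567031 + 0.589063)/2 = 0.578047
  f(c_7) = f(0.578047) = 0.017054
  f(a) × f(c) < 0, new interval: [0.567031, 0.578047]

After 7 iteration(s), the approximation is c_7 = 0.578047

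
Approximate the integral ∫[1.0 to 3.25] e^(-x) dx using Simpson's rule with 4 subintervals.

f(x) = e^(-x)
a = 1.0, b = 3.25, n = 4
h = (b - a)/n = 0.562500

Simpson's rule: (h/3)[f(x₀) + 4f(x₁) + 2f(x₂) + ... + f(xₙ)]

x_0 = 1.0000, f(x_0) = 0.367879, coefficient = 1
x_1 = 1.5625, f(x_1) = 0.209611, coefficient = 4
x_2 = 2.1250, f(x_2) = 0.119433, coefficient = 2
x_3 = 2.6875, f(x_3) = 0.068051, coefficient = 4
x_4 = 3.2500, f(x_4) = 0.038774, coefficient = 1

I ≈ (0.562500/3) × 1.756169 = 0.329282
Exact value: 0.329105
Error: 0.000176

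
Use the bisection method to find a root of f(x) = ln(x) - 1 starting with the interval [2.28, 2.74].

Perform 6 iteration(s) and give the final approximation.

f(x) = ln(x) - 1
Initial interval: [2.28, 2.74]

Iteration 1:
  c_1 = (2.280000 + 2.740000)/2 = 2.510000
  f(c_1) = f(2.510000) = -0.079717
  f(a) × f(c) ≥ 0, new interval: [2.510000, 2.740000]
Iteration 2:
  c_2 = (2.510000 + 2.740000)/2 = 2.625000
  f(c_2) = f(2.625000) = -0.034919
  f(a) × f(c) ≥ 0, new interval: [2.625000, 2.740000]
Iteration 3:
  c_3 = (2.625000 + 2.740000)/2 = 2.682500
  f(c_3) = f(2.682500) = -0.013251
  f(a) × f(c) ≥ 0, new interval: [2.682500, 2.740000]
Iteration 4:
  c_4 = (2.682500 + 2.740000)/2 = 2.711250
  f(c_4) = f(2.711250) = -0.002590
  f(a) × f(c) ≥ 0, new interval: [2.711250, 2.740000]
Iteration 5:
  c_5 = (2.711250 + 2.740000)/2 = 2.725625
  f(c_5) = f(2.725625) = 0.002698
  f(a) × f(c) < 0, new interval: [2.711250, 2.725625]
Iteration 6:
  c_6 = (2.711250 + 2.725625)/2 = 2.718438
  f(c_6) = f(2.718438) = 0.000057
  f(a) × f(c) < 0, new interval: [2.711250, 2.718438]

After 6 iteration(s), the approximation is c_6 = 2.718438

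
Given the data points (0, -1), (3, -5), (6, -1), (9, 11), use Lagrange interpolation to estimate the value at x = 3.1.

Lagrange interpolation formula:
P(x) = Σ yᵢ × Lᵢ(x)
where Lᵢ(x) = Π_{j≠i} (x - xⱼ)/(xᵢ - xⱼ)

L_0(3.1) = (3.1 - 3)/(0 - 3) × (3.1 - 6)/(0 - 6) × (3.1 - 9)/(0 - 9) = -0.010562
L_1(3.1) = (3.1 - 0)/(3 - 0) × (3.1 - 6)/(3 - 6) × (3.1 - 9)/(3 - 9) = 0.982241
L_2(3.1) = (3.1 - 0)/(6 - 0) × (3.1 - 3)/(6 - 3) × (3.1 - 9)/(6 - 9) = 0.033870
L_3(3.1) = (3.1 - 0)/(9 - 0) × (3.1 - 3)/(9 - 3) × (3.1 - 6)/(9 - 6) = -0.005549

P(3.1) = (-1)×L_0(3.1) + (-5)×L_1(3.1) + (-1)×L_2(3.1) + 11×L_3(3.1)
P(3.1) = -4.995556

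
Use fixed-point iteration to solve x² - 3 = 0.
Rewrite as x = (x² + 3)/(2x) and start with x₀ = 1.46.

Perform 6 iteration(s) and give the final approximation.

Equation: x² - 3 = 0
Fixed-point form: x = (x² + 3)/(2x)
x₀ = 1.46

x_1 = g(1.460000) = 1.757397
x_2 = g(1.757397) = 1.732234
x_3 = g(1.732234) = 1.732051
x_4 = g(1.732051) = 1.732051
x_5 = g(1.732051) = 1.732051
x_6 = g(1.732051) = 1.732051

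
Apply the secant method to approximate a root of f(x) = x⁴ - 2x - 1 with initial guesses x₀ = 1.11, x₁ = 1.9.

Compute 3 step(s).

f(x) = x⁴ - 2x - 1
x₀ = 1.11, x₁ = 1.9

Secant formula: x_{n+1} = x_n - f(x_n)(x_n - x_{n-1})/(f(x_n) - f(x_{n-1}))

Iteration 1:
  f(1.110000) = -1.701930
  f(1.900000) = 8.232100
  x_2 = 1.900000 - 8.232100×(1.900000 - 1.110000)/(8.232100 - (-1.701930))
       = 1.245345
Iteration 2:
  f(1.900000) = 8.232100
  f(1.245345) = -1.085446
  x_3 = 1.245345 - (-1.085446)×(1.245345 - 1.900000)/(-1.085446 - 8.232100)
       = 1.321609
Iteration 3:
  f(1.245345) = -1.085446
  f(1.321609) = -0.592429
  x_4 = 1.321609 - (-0.592429)×(1.321609 - 1.245345)/(-0.592429 - (-1.085446))
       = 1.413251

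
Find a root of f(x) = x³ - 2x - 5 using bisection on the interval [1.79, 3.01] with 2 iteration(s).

f(x) = x³ - 2x - 5
Initial interval: [1.79, 3.01]

Iteration 1:
  c_1 = (1.790000 + 3.010000)/2 = 2.400000
  f(c_1) = f(2.400000) = 4.024000
  f(a) × f(c) < 0, new interval: [1.790000, 2.400000]
Iteration 2:
  c_2 = (1.790000 + 2.400000)/2 = 2.095000
  f(c_2) = f(2.095000) = 0.005007
  f(a) × f(c) < 0, new interval: [1.790000, 2.095000]

After 2 iteration(s), the approximation is c_2 = 2.095000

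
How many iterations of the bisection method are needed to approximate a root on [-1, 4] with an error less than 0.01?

We need (b-a)/2^n ≤ 0.01
(4 - (-1))/2^n ≤ 0.01
5/2^n ≤ 0.01
2^n ≥ 500
n ≥ log₂(500) = 8.97
n ≥ 9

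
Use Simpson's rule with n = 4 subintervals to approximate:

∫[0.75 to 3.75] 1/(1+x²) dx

f(x) = 1/(1+x²)
a = 0.75, b = 3.75, n = 4
h = (b - a)/n = 0.750000

Simpson's rule: (h/3)[f(x₀) + 4f(x₁) + 2f(x₂) + ... + f(xₙ)]

x_0 = 0.7500, f(x_0) = 0.640000, coefficient = 1
x_1 = 1.5000, f(x_1) = 0.307692, coefficient = 4
x_2 = 2.2500, f(x_2) = 0.164948, coefficient = 2
x_3 = 3.0000, f(x_3) = 0.100000, coefficient = 4
x_4 = 3.7500, f(x_4) = 0.066390, coefficient = 1

I ≈ (0.750000/3) × 2.667056 = 0.666764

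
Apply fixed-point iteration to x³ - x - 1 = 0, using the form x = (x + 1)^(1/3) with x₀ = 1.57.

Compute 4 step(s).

Equation: x³ - x - 1 = 0
Fixed-point form: x = (x + 1)^(1/3)
x₀ = 1.57

x_1 = g(1.570000) = 1.369760
x_2 = g(1.369760) = 1.333219
x_3 = g(1.333219) = 1.326331
x_4 = g(1.326331) = 1.325024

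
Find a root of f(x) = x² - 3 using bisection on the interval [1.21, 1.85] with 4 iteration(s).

f(x) = x² - 3
Initial interval: [1.21, 1.85]

Iteration 1:
  c_1 = (1.210000 + 1.850000)/2 = 1.530000
  f(c_1) = f(1.530000) = -0.659100
  f(a) × f(c) ≥ 0, new interval: [1.530000, 1.850000]
Iteration 2:
  c_2 = (1.530000 + 1.850000)/2 = 1.690000
  f(c_2) = f(1.690000) = -0.143900
  f(a) × f(c) ≥ 0, new interval: [1.690000, 1.850000]
Iteration 3:
  c_3 = (1.690000 + 1.850000)/2 = 1.770000
  f(c_3) = f(1.770000) = 0.132900
  f(a) × f(c) < 0, new interval: [1.690000, 1.770000]
Iteration 4:
  c_4 = (1.690000 + 1.770000)/2 = 1.730000
  f(c_4) = f(1.730000) = -0.007100
  f(a) × f(c) ≥ 0, new interval: [1.730000, 1.770000]

After 4 iteration(s), the approximation is c_4 = 1.730000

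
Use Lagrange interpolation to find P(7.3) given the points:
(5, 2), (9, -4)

Lagrange interpolation formula:
P(x) = Σ yᵢ × Lᵢ(x)
where Lᵢ(x) = Π_{j≠i} (x - xⱼ)/(xᵢ - xⱼ)

L_0(7.3) = (7.3 - 9)/(5 - 9) = 0.425000
L_1(7.3) = (7.3 - 5)/(9 - 5) = 0.575000

P(7.3) = 2×L_0(7.3) + (-4)×L_1(7.3)
P(7.3) = -1.450000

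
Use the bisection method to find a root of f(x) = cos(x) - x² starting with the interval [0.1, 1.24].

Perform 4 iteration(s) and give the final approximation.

f(x) = cos(x) - x²
Initial interval: [0.1, 1.24]

Iteration 1:
  c_1 = (0.100000 + 1.240000)/2 = 0.670000
  f(c_1) = f(0.670000) = 0.334922
  f(a) × f(c) ≥ 0, new interval: [0.670000, 1.240000]
Iteration 2:
  c_2 = (0.670000 + 1.240000)/2 = 0.955000
  f(c_2) = f(0.955000) = -0.334416
  f(a) × f(c) < 0, new interval: [0.670000, 0.955000]
Iteration 3:
  c_3 = (0.670000 + 0.955000)/2 = 0.812500
  f(c_3) = f(0.812500) = 0.027529
  f(a) × f(c) ≥ 0, new interval: [0.812500, 0.955000]
Iteration 4:
  c_4 = (0.812500 + 0.955000)/2 = 0.883750
  f(c_4) = f(0.883750) = -0.146758
  f(a) × f(c) < 0, new interval: [0.812500, 0.883750]

After 4 iteration(s), the approximation is c_4 = 0.883750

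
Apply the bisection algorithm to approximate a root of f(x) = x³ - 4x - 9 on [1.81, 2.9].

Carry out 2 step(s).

f(x) = x³ - 4x - 9
Initial interval: [1.81, 2.9]

Iteration 1:
  c_1 = (1.810000 + 2.900000)/2 = 2.355000
  f(c_1) = f(2.355000) = -5.359111
  f(a) × f(c) ≥ 0, new interval: [2.355000, 2.900000]
Iteration 2:
  c_2 = (2.355000 + 2.900000)/2 = 2.627500
  f(c_2) = f(2.627500) = -1.370380
  f(a) × f(c) ≥ 0, new interval: [2.627500, 2.900000]

After 2 iteration(s), the approximation is c_2 = 2.627500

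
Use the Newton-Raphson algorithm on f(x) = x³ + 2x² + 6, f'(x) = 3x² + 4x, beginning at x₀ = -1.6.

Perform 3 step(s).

f(x) = x³ + 2x² + 6
f'(x) = 3x² + 4x
x₀ = -1.6

Newton-Raphson formula: x_{n+1} = x_n - f(x_n)/f'(x_n)

Iteration 1:
  f(-1.600000) = 7.024000
  f'(-1.600000) = 1.280000
  x_1 = -1.600000 - 7.024000/1.280000 = -7.087500
Iteration 2:
  f(-7.087500) = -249.558639
  f'(-7.087500) = 122.347969
  x_2 = -7.087500 - (-249.558639)/122.347969 = -5.047755
Iteration 3:
  f(-5.047755) = -71.656290
  f'(-5.047755) = 56.248476
  x_3 = -5.047755 - (-71.656290)/56.248476 = -3.773831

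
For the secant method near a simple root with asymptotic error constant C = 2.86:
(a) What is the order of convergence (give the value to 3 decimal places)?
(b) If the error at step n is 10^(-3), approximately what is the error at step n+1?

(a) Secant method has superlinear convergence with order φ = (1+√5)/2 ≈ 1.618.
    This means |e_{n+1}| ≈ C|e_n|^1.618.

(b) With |e_n| = 10^(-3) and C = 2.86:
    |e_{n+1}| ≈ 2.86 × (10^(-3))^1.618 = 2.86 × 10^(-4.85)

(a) ≈ 1.618 (golden ratio); (b) |e_{n+1}| ≈ 4.002e-05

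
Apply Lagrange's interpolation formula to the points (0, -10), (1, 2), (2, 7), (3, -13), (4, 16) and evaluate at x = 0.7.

Lagrange interpolation formula:
P(x) = Σ yᵢ × Lᵢ(x)
where Lᵢ(x) = Π_{j≠i} (x - xⱼ)/(xᵢ - xⱼ)

L_0(0.7) = (0.7 - 1)/(0 - 1) × (0.7 - 2)/(0 - 2) × (0.7 - 3)/(0 - 3) × (0.7 - 4)/(0 - 4) = 0.123338
L_1(0.7) = (0.7 - 0)/(1 - 0) × (0.7 - 2)/(1 - 2) × (0.7 - 3)/(1 - 3) × (0.7 - 4)/(1 - 4) = 1.151150
L_2(0.7) = (0.7 - 0)/(2 - 0) × (0.7 - 1)/(2 - 1) × (0.7 - 3)/(2 - 3) × (0.7 - 4)/(2 - 4) = -0.398475
L_3(0.7) = (0.7 - 0)/(3 - 0) × (0.7 - 1)/(3 - 1) × (0.7 - 2)/(3 - 2) × (0.7 - 4)/(3 - 4) = 0.150150
L_4(0.7) = (0.7 - 0)/(4 - 0) × (0.7 - 1)/(4 - 1) × (0.7 - 2)/(4 - 2) × (0.7 - 3)/(4 - 3) = -0.026163

P(0.7) = (-10)×L_0(0.7) + 2×L_1(0.7) + 7×L_2(0.7) + (-13)×L_3(0.7) + 16×L_4(0.7)
P(0.7) = -4.090950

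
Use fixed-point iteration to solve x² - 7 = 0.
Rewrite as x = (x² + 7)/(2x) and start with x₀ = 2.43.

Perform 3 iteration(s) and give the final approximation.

Equation: x² - 7 = 0
Fixed-point form: x = (x² + 7)/(2x)
x₀ = 2.43

x_1 = g(2.430000) = 2.655329
x_2 = g(2.655329) = 2.645769
x_3 = g(2.645769) = 2.645751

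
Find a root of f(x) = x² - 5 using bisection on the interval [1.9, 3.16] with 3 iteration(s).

f(x) = x² - 5
Initial interval: [1.9, 3.16]

Iteration 1:
  c_1 = (1.900000 + 3.160000)/2 = 2.530000
  f(c_1) = f(2.530000) = 1.400900
  f(a) × f(c) < 0, new interval: [1.900000, 2.530000]
Iteration 2:
  c_2 = (1.900000 + 2.530000)/2 = 2.215000
  f(c_2) = f(2.215000) = -0.093775
  f(a) × f(c) ≥ 0, new interval: [2.215000, 2.530000]
Iteration 3:
  c_3 = (2.215000 + 2.530000)/2 = 2.372500
  f(c_3) = f(2.372500) = 0.628756
  f(a) × f(c) < 0, new interval: [2.215000, 2.372500]

After 3 iteration(s), the approximation is c_3 = 2.372500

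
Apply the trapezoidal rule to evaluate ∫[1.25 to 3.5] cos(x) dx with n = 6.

f(x) = cos(x)
a = 1.25, b = 3.5, n = 6
h = (b - a)/n = 0.375000

Trapezoidal rule: (h/2)[f(x₀) + 2f(x₁) + 2f(x₂) + ... + f(xₙ)]

x_0 = 1.2500, f(x_0) = 0.315322, coefficient = 1
x_1 = 1.6250, f(x_1) = -0.054177, coefficient = 2
x_2 = 2.0000, f(x_2) = -0.416147, coefficient = 2
x_3 = 2.3750, f(x_3) = -0.720278, coefficient = 2
x_4 = 2.7500, f(x_4) = -0.924302, coefficient = 2
x_5 = 3.1250, f(x_5) = -0.999862, coefficient = 2
x_6 = 3.5000, f(x_6) = -0.936457, coefficient = 1

I ≈ (0.375000/2) × -6.850669 = -1.284500
Exact value: -1.299768
Error: 0.015267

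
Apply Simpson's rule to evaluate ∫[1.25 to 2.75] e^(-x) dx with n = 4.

f(x) = e^(-x)
a = 1.25, b = 2.75, n = 4
h = (b - a)/n = 0.375000

Simpson's rule: (h/3)[f(x₀) + 4f(x₁) + 2f(x₂) + ... + f(xₙ)]

x_0 = 1.2500, f(x_0) = 0.286505, coefficient = 1
x_1 = 1.6250, f(x_1) = 0.196912, coefficient = 4
x_2 = 2.0000, f(x_2) = 0.135335, coefficient = 2
x_3 = 2.3750, f(x_3) = 0.093014, coefficient = 4
x_4 = 2.7500, f(x_4) = 0.063928, coefficient = 1

I ≈ (0.375000/3) × 1.780808 = 0.222601
Exact value: 0.222577
Error: 0.000024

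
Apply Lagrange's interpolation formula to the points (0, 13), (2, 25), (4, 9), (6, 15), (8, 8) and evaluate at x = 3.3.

Lagrange interpolation formula:
P(x) = Σ yᵢ × Lᵢ(x)
where Lᵢ(x) = Π_{j≠i} (x - xⱼ)/(xᵢ - xⱼ)

L_0(3.3) = (3.3 - 2)/(0 - 2) × (3.3 - 4)/(0 - 4) × (3.3 - 6)/(0 - 6) × (3.3 - 8)/(0 - 8) = -0.030073
L_1(3.3) = (3.3 - 0)/(2 - 0) × (3.3 - 4)/(2 - 4) × (3.3 - 6)/(2 - 6) × (3.3 - 8)/(2 - 8) = 0.305353
L_2(3.3) = (3.3 - 0)/(4 - 0) × (3.3 - 2)/(4 - 2) × (3.3 - 6)/(4 - 6) × (3.3 - 8)/(4 - 8) = 0.850627
L_3(3.3) = (3.3 - 0)/(6 - 0) × (3.3 - 2)/(6 - 2) × (3.3 - 4)/(6 - 4) × (3.3 - 8)/(6 - 8) = -0.147022
L_4(3.3) = (3.3 - 0)/(8 - 0) × (3.3 - 2)/(8 - 2) × (3.3 - 4)/(8 - 4) × (3.3 - 6)/(8 - 6) = 0.021115

P(3.3) = 13×L_0(3.3) + 25×L_1(3.3) + 9×L_2(3.3) + 15×L_3(3.3) + 8×L_4(3.3)
P(3.3) = 12.862113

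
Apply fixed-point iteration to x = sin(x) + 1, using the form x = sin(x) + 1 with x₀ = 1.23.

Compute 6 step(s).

Equation: x = sin(x) + 1
Fixed-point form: x = sin(x) + 1
x₀ = 1.23

x_1 = g(1.230000) = 1.942489
x_2 = g(1.942489) = 1.931714
x_3 = g(1.931714) = 1.935573
x_4 = g(1.935573) = 1.934203
x_5 = g(1.934203) = 1.934691
x_6 = g(1.934691) = 1.934518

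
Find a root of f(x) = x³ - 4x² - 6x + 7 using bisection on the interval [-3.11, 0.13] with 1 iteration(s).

f(x) = x³ - 4x² - 6x + 7
Initial interval: [-3.11, 0.13]

Iteration 1:
  c_1 = (-3.110000 + 0.130000)/2 = -1.490000
  f(c_1) = f(-1.490000) = 3.751651
  f(a) × f(c) < 0, new interval: [-3.110000, -1.490000]

After 1 iteration(s), the approximation is c_1 = -1.490000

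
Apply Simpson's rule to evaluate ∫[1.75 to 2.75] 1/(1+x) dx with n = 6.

f(x) = 1/(1+x)
a = 1.75, b = 2.75, n = 6
h = (b - a)/n = 0.166667

Simpson's rule: (h/3)[f(x₀) + 4f(x₁) + 2f(x₂) + ... + f(xₙ)]

x_0 = 1.7500, f(x_0) = 0.363636, coefficient = 1
x_1 = 1.9167, f(x_1) = 0.342857, coefficient = 4
x_2 = 2.0833, f(x_2) = 0.324324, coefficient = 2
x_3 = 2.2500, f(x_3) = 0.307692, coefficient = 4
x_4 = 2.4167, f(x_4) = 0.292683, coefficient = 2
x_5 = 2.5833, f(x_5) = 0.279070, coefficient = 4
x_6 = 2.7500, f(x_6) = 0.266667, coefficient = 1

I ≈ (0.166667/3) × 5.582794 = 0.310155
Exact value: 0.310155
Error: 0.000000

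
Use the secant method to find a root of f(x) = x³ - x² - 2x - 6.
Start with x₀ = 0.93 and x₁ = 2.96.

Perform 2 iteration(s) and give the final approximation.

f(x) = x³ - x² - 2x - 6
x₀ = 0.93, x₁ = 2.96

Secant formula: x_{n+1} = x_n - f(x_n)(x_n - x_{n-1})/(f(x_n) - f(x_{n-1}))

Iteration 1:
  f(0.930000) = -7.920543
  f(2.960000) = 5.252736
  x_2 = 2.960000 - 5.252736×(2.960000 - 0.930000)/(5.252736 - (-7.920543))
       = 2.150554
Iteration 2:
  f(2.960000) = 5.252736
  f(2.150554) = -4.979929
  x_3 = 2.150554 - (-4.979929)×(2.150554 - 2.960000)/(-4.979929 - 5.252736)
       = 2.544487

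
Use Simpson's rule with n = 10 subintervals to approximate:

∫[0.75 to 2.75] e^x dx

f(x) = e^x
a = 0.75, b = 2.75, n = 10
h = (b - a)/n = 0.200000

Simpson's rule: (h/3)[f(x₀) + 4f(x₁) + 2f(x₂) + ... + f(xₙ)]

x_0 = 0.7500, f(x_0) = 2.117000, coefficient = 1
x_1 = 0.9500, f(x_1) = 2.585710, coefficient = 4
x_2 = 1.1500, f(x_2) = 3.158193, coefficient = 2
x_3 = 1.3500, f(x_3) = 3.857426, coefficient = 4
x_4 = 1.5500, f(x_4) = 4.711470, coefficient = 2
x_5 = 1.7500, f(x_5) = 5.754603, coefficient = 4
x_6 = 1.9500, f(x_6) = 7.028688, coefficient = 2
x_7 = 2.1500, f(x_7) = 8.584858, coefficient = 4
x_8 = 2.3500, f(x_8) = 10.485570, coefficient = 2
x_9 = 2.5500, f(x_9) = 12.807104, coefficient = 4
x_10 = 2.7500, f(x_10) = 15.642632, coefficient = 1

I ≈ (0.200000/3) × 202.886273 = 13.525752
Exact value: 13.525632
Error: 0.000120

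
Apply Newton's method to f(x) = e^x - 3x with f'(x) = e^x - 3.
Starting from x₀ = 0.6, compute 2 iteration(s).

f(x) = e^x - 3x
f'(x) = e^x - 3
x₀ = 0.6

Newton-Raphson formula: x_{n+1} = x_n - f(x_n)/f'(x_n)

Iteration 1:
  f(0.600000) = 0.022119
  f'(0.600000) = -1.177881
  x_1 = 0.600000 - 0.022119/(-1.177881) = 0.618778
Iteration 2:
  f(0.618778) = 0.000323
  f'(0.618778) = -1.143341
  x_2 = 0.618778 - 0.000323/(-1.143341) = 0.619061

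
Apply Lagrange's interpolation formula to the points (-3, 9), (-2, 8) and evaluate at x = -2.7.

Lagrange interpolation formula:
P(x) = Σ yᵢ × Lᵢ(x)
where Lᵢ(x) = Π_{j≠i} (x - xⱼ)/(xᵢ - xⱼ)

L_0(-2.7) = (-2.7 - (-2))/(-3 - (-2)) = 0.700000
L_1(-2.7) = (-2.7 - (-3))/(-2 - (-3)) = 0.300000

P(-2.7) = 9×L_0(-2.7) + 8×L_1(-2.7)
P(-2.7) = 8.700000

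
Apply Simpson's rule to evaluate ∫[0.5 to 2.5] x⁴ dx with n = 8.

f(x) = x⁴
a = 0.5, b = 2.5, n = 8
h = (b - a)/n = 0.250000

Simpson's rule: (h/3)[f(x₀) + 4f(x₁) + 2f(x₂) + ... + f(xₙ)]

x_0 = 0.5000, f(x_0) = 0.062500, coefficient = 1
x_1 = 0.7500, f(x_1) = 0.316406, coefficient = 4
x_2 = 1.0000, f(x_2) = 1.000000, coefficient = 2
x_3 = 1.2500, f(x_3) = 2.441406, coefficient = 4
x_4 = 1.5000, f(x_4) = 5.062500, coefficient = 2
x_5 = 1.7500, f(x_5) = 9.378906, coefficient = 4
x_6 = 2.0000, f(x_6) = 16.000000, coefficient = 2
x_7 = 2.2500, f(x_7) = 25.628906, coefficient = 4
x_8 = 2.5000, f(x_8) = 39.062500, coefficient = 1

I ≈ (0.250000/3) × 234.312500 = 19.526042
Exact value: 19.525000
Error: 0.001042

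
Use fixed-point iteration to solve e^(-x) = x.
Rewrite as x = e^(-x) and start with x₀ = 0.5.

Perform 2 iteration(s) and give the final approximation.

Equation: e^(-x) = x
Fixed-point form: x = e^(-x)
x₀ = 0.5

x_1 = g(0.500000) = 0.606531
x_2 = g(0.606531) = 0.545239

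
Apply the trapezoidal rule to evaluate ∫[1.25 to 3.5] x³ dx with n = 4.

f(x) = x³
a = 1.25, b = 3.5, n = 4
h = (b - a)/n = 0.562500

Trapezoidal rule: (h/2)[f(x₀) + 2f(x₁) + 2f(x₂) + ... + f(xₙ)]

x_0 = 1.2500, f(x_0) = 1.953125, coefficient = 1
x_1 = 1.8125, f(x_1) = 5.954346, coefficient = 2
x_2 = 2.3750, f(x_2) = 13.396484, coefficient = 2
x_3 = 2.9375, f(x_3) = 25.347412, coefficient = 2
x_4 = 3.5000, f(x_4) = 42.875000, coefficient = 1

I ≈ (0.562500/2) × 134.224609 = 37.750671
Exact value: 36.905273
Error: 0.845398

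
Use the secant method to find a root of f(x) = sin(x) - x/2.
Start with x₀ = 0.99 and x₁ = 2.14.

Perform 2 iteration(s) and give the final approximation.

f(x) = sin(x) - x/2
x₀ = 0.99, x₁ = 2.14

Secant formula: x_{n+1} = x_n - f(x_n)(x_n - x_{n-1})/(f(x_n) - f(x_{n-1}))

Iteration 1:
  f(0.990000) = 0.341026
  f(2.140000) = -0.227670
  x_2 = 2.140000 - (-0.227670)×(2.140000 - 0.990000)/(-0.227670 - 0.341026)
       = 1.679613
Iteration 2:
  f(2.140000) = -0.227670
  f(1.679613) = 0.154279
  x_3 = 1.679613 - 0.154279×(1.679613 - 2.140000)/(0.154279 - (-0.227670))
       = 1.865575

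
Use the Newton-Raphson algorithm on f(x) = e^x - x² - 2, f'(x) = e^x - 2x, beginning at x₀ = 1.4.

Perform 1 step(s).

f(x) = e^x - x² - 2
f'(x) = e^x - 2x
x₀ = 1.4

Newton-Raphson formula: x_{n+1} = x_n - f(x_n)/f'(x_n)

Iteration 1:
  f(1.400000) = 0.095200
  f'(1.400000) = 1.255200
  x_1 = 1.400000 - 0.095200/1.255200 = 1.324156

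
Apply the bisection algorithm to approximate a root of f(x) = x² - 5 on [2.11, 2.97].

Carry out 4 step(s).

f(x) = x² - 5
Initial interval: [2.11, 2.97]

Iteration 1:
  c_1 = (2.110000 + 2.970000)/2 = 2.540000
  f(c_1) = f(2.540000) = 1.451600
  f(a) × f(c) < 0, new interval: [2.110000, 2.540000]
Iteration 2:
  c_2 = (2.110000 + 2.540000)/2 = 2.325000
  f(c_2) = f(2.325000) = 0.405625
  f(a) × f(c) < 0, new interval: [2.110000, 2.325000]
Iteration 3:
  c_3 = (2.110000 + 2.325000)/2 = 2.217500
  f(c_3) = f(2.217500) = -0.082694
  f(a) × f(c) ≥ 0, new interval: [2.217500, 2.325000]
Iteration 4:
  c_4 = (2.217500 + 2.325000)/2 = 2.271250
  f(c_4) = f(2.271250) = 0.158577
  f(a) × f(c) < 0, new interval: [2.217500, 2.271250]

After 4 iteration(s), the approximation is c_4 = 2.271250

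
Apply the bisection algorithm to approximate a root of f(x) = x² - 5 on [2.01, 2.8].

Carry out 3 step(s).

f(x) = x² - 5
Initial interval: [2.01, 2.8]

Iteration 1:
  c_1 = (2.010000 + 2.800000)/2 = 2.405000
  f(c_1) = f(2.405000) = 0.784025
  f(a) × f(c) < 0, new interval: [2.010000, 2.405000]
Iteration 2:
  c_2 = (2.010000 + 2.405000)/2 = 2.207500
  f(c_2) = f(2.207500) = -0.126944
  f(a) × f(c) ≥ 0, new interval: [2.207500, 2.405000]
Iteration 3:
  c_3 = (2.207500 + 2.405000)/2 = 2.306250
  f(c_3) = f(2.306250) = 0.318789
  f(a) × f(c) < 0, new interval: [2.207500, 2.306250]

After 3 iteration(s), the approximation is c_3 = 2.306250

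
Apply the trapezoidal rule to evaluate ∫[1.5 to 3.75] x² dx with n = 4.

f(x) = x²
a = 1.5, b = 3.75, n = 4
h = (b - a)/n = 0.562500

Trapezoidal rule: (h/2)[f(x₀) + 2f(x₁) + 2f(x₂) + ... + f(xₙ)]

x_0 = 1.5000, f(x_0) = 2.250000, coefficient = 1
x_1 = 2.0625, f(x_1) = 4.253906, coefficient = 2
x_2 = 2.6250, f(x_2) = 6.890625, coefficient = 2
x_3 = 3.1875, f(x_3) = 10.160156, coefficient = 2
x_4 = 3.7500, f(x_4) = 14.062500, coefficient = 1

I ≈ (0.562500/2) × 58.921875 = 16.571777
Exact value: 16.453125
Error: 0.118652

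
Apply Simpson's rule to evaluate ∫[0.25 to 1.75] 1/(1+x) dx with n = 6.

f(x) = 1/(1+x)
a = 0.25, b = 1.75, n = 6
h = (b - a)/n = 0.250000

Simpson's rule: (h/3)[f(x₀) + 4f(x₁) + 2f(x₂) + ... + f(xₙ)]

x_0 = 0.2500, f(x_0) = 0.800000, coefficient = 1
x_1 = 0.5000, f(x_1) = 0.666667, coefficient = 4
x_2 = 0.7500, f(x_2) = 0.571429, coefficient = 2
x_3 = 1.0000, f(x_3) = 0.500000, coefficient = 4
x_4 = 1.2500, f(x_4) = 0.444444, coefficient = 2
x_5 = 1.5000, f(x_5) = 0.400000, coefficient = 4
x_6 = 1.7500, f(x_6) = 0.363636, coefficient = 1

I ≈ (0.250000/3) × 9.462049 = 0.788504
Exact value: 0.788457
Error: 0.000047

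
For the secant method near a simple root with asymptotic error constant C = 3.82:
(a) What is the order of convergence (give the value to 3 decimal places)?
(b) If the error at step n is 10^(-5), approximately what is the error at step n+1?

(a) Secant method has superlinear convergence with order φ = (1+√5)/2 ≈ 1.618.
    This means |e_{n+1}| ≈ C|e_n|^1.618.

(b) With |e_n| = 10^(-5) and C = 3.82:
    |e_{n+1}| ≈ 3.82 × (10^(-5))^1.618 = 3.82 × 10^(-8.09)

(a) ≈ 1.618 (golden ratio); (b) |e_{n+1}| ≈ 3.104e-08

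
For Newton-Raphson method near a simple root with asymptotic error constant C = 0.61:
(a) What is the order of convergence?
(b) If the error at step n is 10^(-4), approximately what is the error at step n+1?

(a) Newton-Raphson has quadratic (order 2) convergence near simple roots.
    This means |e_{n+1}| ≈ C|e_n|².

(b) With |e_n| = 10^(-4) and C = 0.61:
    |e_{n+1}| ≈ 0.61 × (10^(-4))² = 0.61 × 10^(-8)

(a) 2 (quadratic); (b) |e_{n+1}| ≈ 6.100e-09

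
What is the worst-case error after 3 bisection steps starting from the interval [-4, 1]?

Bisection error bound: |error| ≤ (b-a)/2^n
|error| ≤ (1 - (-4))/2^3 = 5/2^3
|error| ≤ 0.6250000000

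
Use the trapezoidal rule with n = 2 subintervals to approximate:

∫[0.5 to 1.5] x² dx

f(x) = x²
a = 0.5, b = 1.5, n = 2
h = (b - a)/n = 0.500000

Trapezoidal rule: (h/2)[f(x₀) + 2f(x₁) + 2f(x₂) + ... + f(xₙ)]

x_0 = 0.5000, f(x_0) = 0.250000, coefficient = 1
x_1 = 1.0000, f(x_1) = 1.000000, coefficient = 2
x_2 = 1.5000, f(x_2) = 2.250000, coefficient = 1

I ≈ (0.500000/2) × 4.500000 = 1.125000
Exact value: 1.083333
Error: 0.041667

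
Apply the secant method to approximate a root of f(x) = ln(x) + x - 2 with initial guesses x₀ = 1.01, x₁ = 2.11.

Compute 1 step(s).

f(x) = ln(x) + x - 2
x₀ = 1.01, x₁ = 2.11

Secant formula: x_{n+1} = x_n - f(x_n)(x_n - x_{n-1})/(f(x_n) - f(x_{n-1}))

Iteration 1:
  f(1.010000) = -0.980050
  f(2.110000) = 0.856688
  x_2 = 2.110000 - 0.856688×(2.110000 - 1.010000)/(0.856688 - (-0.980050))
       = 1.596940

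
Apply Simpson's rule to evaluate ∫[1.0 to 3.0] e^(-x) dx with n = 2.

f(x) = e^(-x)
a = 1.0, b = 3.0, n = 2
h = (b - a)/n = 1.000000

Simpson's rule: (h/3)[f(x₀) + 4f(x₁) + 2f(x₂) + ... + f(xₙ)]

x_0 = 1.0000, f(x_0) = 0.367879, coefficient = 1
x_1 = 2.0000, f(x_1) = 0.135335, coefficient = 4
x_2 = 3.0000, f(x_2) = 0.049787, coefficient = 1

I ≈ (1.000000/3) × 0.959008 = 0.319669
Exact value: 0.318092
Error: 0.001577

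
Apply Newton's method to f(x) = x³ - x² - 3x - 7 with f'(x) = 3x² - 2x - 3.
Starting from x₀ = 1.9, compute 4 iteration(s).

f(x) = x³ - x² - 3x - 7
f'(x) = 3x² - 2x - 3
x₀ = 1.9

Newton-Raphson formula: x_{n+1} = x_n - f(x_n)/f'(x_n)

Iteration 1:
  f(1.900000) = -9.451000
  f'(1.900000) = 4.030000
  x_1 = 1.900000 - (-9.451000)/4.030000 = 4.245161
Iteration 2:
  f(4.245161) = 38.746848
  f'(4.245161) = 42.573861
  x_2 = 4.245161 - 38.746848/42.573861 = 3.335052
Iteration 3:
  f(3.335052) = 8.966638
  f'(3.335052) = 23.697619
  x_3 = 3.335052 - 8.966638/23.697619 = 2.956675
Iteration 4:
  f(2.956675) = 1.235090
  f'(2.956675) = 17.312435
  x_4 = 2.956675 - 1.235090/17.312435 = 2.885334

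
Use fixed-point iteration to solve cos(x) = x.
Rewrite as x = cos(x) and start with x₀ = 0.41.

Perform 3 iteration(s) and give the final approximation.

Equation: cos(x) = x
Fixed-point form: x = cos(x)
x₀ = 0.41

x_1 = g(0.410000) = 0.917121
x_2 = g(0.917121) = 0.608108
x_3 = g(0.608108) = 0.820730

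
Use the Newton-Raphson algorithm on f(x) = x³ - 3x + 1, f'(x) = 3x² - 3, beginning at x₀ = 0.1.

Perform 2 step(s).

f(x) = x³ - 3x + 1
f'(x) = 3x² - 3
x₀ = 0.1

Newton-Raphson formula: x_{n+1} = x_n - f(x_n)/f'(x_n)

Iteration 1:
  f(0.100000) = 0.701000
  f'(0.100000) = -2.970000
  x_1 = 0.100000 - 0.701000/(-2.970000) = 0.336027
Iteration 2:
  f(0.336027) = 0.029861
  f'(0.336027) = -2.661258
  x_2 = 0.336027 - 0.029861/(-2.661258) = 0.347248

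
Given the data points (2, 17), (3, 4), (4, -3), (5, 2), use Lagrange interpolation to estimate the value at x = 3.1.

Lagrange interpolation formula:
P(x) = Σ yᵢ × Lᵢ(x)
where Lᵢ(x) = Π_{j≠i} (x - xⱼ)/(xᵢ - xⱼ)

L_0(3.1) = (3.1 - 3)/(2 - 3) × (3.1 - 4)/(2 - 4) × (3.1 - 5)/(2 - 5) = -0.028500
L_1(3.1) = (3.1 - 2)/(3 - 2) × (3.1 - 4)/(3 - 4) × (3.1 - 5)/(3 - 5) = 0.940500
L_2(3.1) = (3.1 - 2)/(4 - 2) × (3.1 - 3)/(4 - 3) × (3.1 - 5)/(4 - 5) = 0.104500
L_3(3.1) = (3.1 - 2)/(5 - 2) × (3.1 - 3)/(5 - 3) × (3.1 - 4)/(5 - 4) = -0.016500

P(3.1) = 17×L_0(3.1) + 4×L_1(3.1) + (-3)×L_2(3.1) + 2×L_3(3.1)
P(3.1) = 2.931000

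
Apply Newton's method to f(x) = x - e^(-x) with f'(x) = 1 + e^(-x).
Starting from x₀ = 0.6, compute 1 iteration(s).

f(x) = x - e^(-x)
f'(x) = 1 + e^(-x)
x₀ = 0.6

Newton-Raphson formula: x_{n+1} = x_n - f(x_n)/f'(x_n)

Iteration 1:
  f(0.600000) = 0.051188
  f'(0.600000) = 1.548812
  x_1 = 0.600000 - 0.051188/1.548812 = 0.566950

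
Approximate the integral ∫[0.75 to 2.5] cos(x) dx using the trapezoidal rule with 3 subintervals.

f(x) = cos(x)
a = 0.75, b = 2.5, n = 3
h = (b - a)/n = 0.583333

Trapezoidal rule: (h/2)[f(x₀) + 2f(x₁) + 2f(x₂) + ... + f(xₙ)]

x_0 = 0.7500, f(x_0) = 0.731689, coefficient = 1
x_1 = 1.3333, f(x_1) = 0.235238, coefficient = 2
x_2 = 1.9167, f(x_2) = -0.339016, coefficient = 2
x_3 = 2.5000, f(x_3) = -0.801144, coefficient = 1

I ≈ (0.583333/2) × -0.277011 = -0.080795
Exact value: -0.083167
Error: 0.002372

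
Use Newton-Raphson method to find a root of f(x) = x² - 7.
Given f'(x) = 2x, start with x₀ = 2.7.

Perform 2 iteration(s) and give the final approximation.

f(x) = x² - 7
f'(x) = 2x
x₀ = 2.7

Newton-Raphson formula: x_{n+1} = x_n - f(x_n)/f'(x_n)

Iteration 1:
  f(2.700000) = 0.290000
  f'(2.700000) = 5.400000
  x_1 = 2.700000 - 0.290000/5.400000 = 2.646296
Iteration 2:
  f(2.646296) = 0.002884
  f'(2.646296) = 5.292593
  x_2 = 2.646296 - 0.002884/5.292593 = 2.645751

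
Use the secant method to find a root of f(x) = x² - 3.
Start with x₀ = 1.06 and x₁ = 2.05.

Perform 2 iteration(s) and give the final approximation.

f(x) = x² - 3
x₀ = 1.06, x₁ = 2.05

Secant formula: x_{n+1} = x_n - f(x_n)(x_n - x_{n-1})/(f(x_n) - f(x_{n-1}))

Iteration 1:
  f(1.060000) = -1.876400
  f(2.050000) = 1.202500
  x_2 = 2.050000 - 1.202500×(2.050000 - 1.060000)/(1.202500 - (-1.876400))
       = 1.663344
Iteration 2:
  f(2.050000) = 1.202500
  f(1.663344) = -0.233287
  x_3 = 1.663344 - (-0.233287)×(1.663344 - 2.050000)/(-0.233287 - 1.202500)
       = 1.726168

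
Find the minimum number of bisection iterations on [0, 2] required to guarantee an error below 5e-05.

We need (b-a)/2^n ≤ 5e-05
(2 - 0)/2^n ≤ 5e-05
2/2^n ≤ 5e-05
2^n ≥ 40000
n ≥ log₂(40000) = 15.29
n ≥ 16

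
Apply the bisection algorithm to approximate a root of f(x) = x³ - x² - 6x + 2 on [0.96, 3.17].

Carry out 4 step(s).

f(x) = x³ - x² - 6x + 2
Initial interval: [0.96, 3.17]

Iteration 1:
  c_1 = (0.960000 + 3.170000)/2 = 2.065000
  f(c_1) = f(2.065000) = -5.848600
  f(a) × f(c) ≥ 0, new interval: [2.065000, 3.170000]
Iteration 2:
  c_2 = (2.065000 + 3.170000)/2 = 2.617500
  f(c_2) = f(2.617500) = -2.623012
  f(a) × f(c) ≥ 0, new interval: [2.617500, 3.170000]
Iteration 3:
  c_3 = (2.617500 + 3.170000)/2 = 2.893750
  f(c_3) = f(2.893750) = 0.495363
  f(a) × f(c) < 0, new interval: [2.617500, 2.893750]
Iteration 4:
  c_4 = (2.617500 + 2.893750)/2 = 2.755625
  f(c_4) = f(2.755625) = -1.202466
  f(a) × f(c) ≥ 0, new interval: [2.755625, 2.893750]

After 4 iteration(s), the approximation is c_4 = 2.755625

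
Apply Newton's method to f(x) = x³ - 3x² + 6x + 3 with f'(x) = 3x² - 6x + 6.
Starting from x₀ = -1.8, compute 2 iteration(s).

f(x) = x³ - 3x² + 6x + 3
f'(x) = 3x² - 6x + 6
x₀ = -1.8

Newton-Raphson formula: x_{n+1} = x_n - f(x_n)/f'(x_n)

Iteration 1:
  f(-1.800000) = -23.352000
  f'(-1.800000) = 26.520000
  x_1 = -1.800000 - (-23.352000)/26.520000 = -0.919457
Iteration 2:
  f(-0.919457) = -5.830256
  f'(-0.919457) = 14.052946
  x_2 = -0.919457 - (-5.830256)/14.052946 = -0.504579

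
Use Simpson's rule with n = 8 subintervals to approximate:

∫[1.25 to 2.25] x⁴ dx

f(x) = x⁴
a = 1.25, b = 2.25, n = 8
h = (b - a)/n = 0.125000

Simpson's rule: (h/3)[f(x₀) + 4f(x₁) + 2f(x₂) + ... + f(xₙ)]

x_0 = 1.2500, f(x_0) = 2.441406, coefficient = 1
x_1 = 1.3750, f(x_1) = 3.574463, coefficient = 4
x_2 = 1.5000, f(x_2) = 5.062500, coefficient = 2
x_3 = 1.6250, f(x_3) = 6.972900, coefficient = 4
x_4 = 1.7500, f(x_4) = 9.378906, coefficient = 2
x_5 = 1.8750, f(x_5) = 12.359619, coefficient = 4
x_6 = 2.0000, f(x_6) = 16.000000, coefficient = 2
x_7 = 2.1250, f(x_7) = 20.390869, coefficient = 4
x_8 = 2.2500, f(x_8) = 25.628906, coefficient = 1

I ≈ (0.125000/3) × 262.144531 = 10.922689
Exact value: 10.922656
Error: 0.000033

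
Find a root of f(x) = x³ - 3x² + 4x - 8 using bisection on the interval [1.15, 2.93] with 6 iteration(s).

f(x) = x³ - 3x² + 4x - 8
Initial interval: [1.15, 2.93]

Iteration 1:
  c_1 = (1.150000 + 2.930000)/2 = 2.040000
  f(c_1) = f(2.040000) = -3.835136
  f(a) × f(c) ≥ 0, new interval: [2.040000, 2.930000]
Iteration 2:
  c_2 = (2.040000 + 2.930000)/2 = 2.485000
  f(c_2) = f(2.485000) = -1.240241
  f(a) × f(c) ≥ 0, new interval: [2.485000, 2.930000]
Iteration 3:
  c_3 = (2.485000 + 2.930000)/2 = 2.707500
  f(c_3) = f(2.707500) = 0.685812
  f(a) × f(c) < 0, new interval: [2.485000, 2.707500]
Iteration 4:
  c_4 = (2.485000 + 2.707500)/2 = 2.596250
  f(c_4) = f(2.596250) = -0.336483
  f(a) × f(c) ≥ 0, new interval: [2.596250, 2.707500]
Iteration 5:
  c_5 = (2.596250 + 2.707500)/2 = 2.651875
  f(c_5) = f(2.651875) = 0.159331
  f(a) × f(c) < 0, new interval: [2.596250, 2.651875]
Iteration 6:
  c_6 = (2.596250 + 2.651875)/2 = 2.624063
  f(c_6) = f(2.624063) = -0.092344
  f(a) × f(c) ≥ 0, new interval: [2.624063, 2.651875]

After 6 iteration(s), the approximation is c_6 = 2.624063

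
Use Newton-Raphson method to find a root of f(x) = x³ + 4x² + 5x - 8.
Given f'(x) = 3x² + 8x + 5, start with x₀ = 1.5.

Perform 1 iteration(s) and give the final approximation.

f(x) = x³ + 4x² + 5x - 8
f'(x) = 3x² + 8x + 5
x₀ = 1.5

Newton-Raphson formula: x_{n+1} = x_n - f(x_n)/f'(x_n)

Iteration 1:
  f(1.500000) = 11.875000
  f'(1.500000) = 23.750000
  x_1 = 1.500000 - 11.875000/23.750000 = 1.000000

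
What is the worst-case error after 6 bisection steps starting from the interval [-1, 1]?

Bisection error bound: |error| ≤ (b-a)/2^n
|error| ≤ (1 - (-1))/2^6 = 2/2^6
|error| ≤ 0.0312500000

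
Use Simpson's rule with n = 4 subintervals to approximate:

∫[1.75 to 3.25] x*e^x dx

f(x) = x*e^x
a = 1.75, b = 3.25, n = 4
h = (b - a)/n = 0.375000

Simpson's rule: (h/3)[f(x₀) + 4f(x₁) + 2f(x₂) + ... + f(xₙ)]

x_0 = 1.7500, f(x_0) = 10.070555, coefficient = 1
x_1 = 2.1250, f(x_1) = 17.792407, coefficient = 4
x_2 = 2.5000, f(x_2) = 30.456235, coefficient = 2
x_3 = 2.8750, f(x_3) = 50.960594, coefficient = 4
x_4 = 3.2500, f(x_4) = 83.818605, coefficient = 1

I ≈ (0.375000/3) × 429.813635 = 53.726704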